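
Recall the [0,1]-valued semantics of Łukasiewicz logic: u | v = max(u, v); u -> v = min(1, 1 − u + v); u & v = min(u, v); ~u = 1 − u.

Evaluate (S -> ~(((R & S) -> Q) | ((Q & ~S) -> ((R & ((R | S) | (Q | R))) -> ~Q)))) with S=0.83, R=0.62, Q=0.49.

0.17

(R & S) = min(0.62, 0.83) = 0.62
((R & S) -> Q): min(1, 1 − 0.62 + 0.49) = 0.87
~S: Łukasiewicz ¬ gives 1 − 0.83 = 0.17
(Q & ~S) = min(0.49, 0.17) = 0.17
(R | S) = max(0.62, 0.83) = 0.83
(Q | R) = max(0.49, 0.62) = 0.62
((R | S) | (Q | R)) = max(0.83, 0.62) = 0.83
(R & ((R | S) | (Q | R))) = min(0.62, 0.83) = 0.62
~Q: Łukasiewicz ¬ gives 1 − 0.49 = 0.51
((R & ((R | S) | (Q | R))) -> ~Q): min(1, 1 − 0.62 + 0.51) = 0.89
((Q & ~S) -> ((R & ((R | S) | (Q | R))) -> ~Q)): min(1, 1 − 0.17 + 0.89) = 1
(((R & S) -> Q) | ((Q & ~S) -> ((R & ((R | S) | (Q | R))) -> ~Q))) = max(0.87, 1) = 1
~(((R & S) -> Q) | ((Q & ~S) -> ((R & ((R | S) | (Q | R))) -> ~Q))): Łukasiewicz ¬ gives 1 − 1 = 0
(S -> ~(((R & S) -> Q) | ((Q & ~S) -> ((R & ((R | S) | (Q | R))) -> ~Q)))): min(1, 1 − 0.83 + 0) = 0.17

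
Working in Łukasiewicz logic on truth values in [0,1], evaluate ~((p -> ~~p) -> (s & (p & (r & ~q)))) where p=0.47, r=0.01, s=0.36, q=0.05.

~p: Łukasiewicz ¬ gives 1 − 0.47 = 0.53
~~p: Łukasiewicz ¬ gives 1 − 0.53 = 0.47
(p -> ~~p): min(1, 1 − 0.47 + 0.47) = 1
~q: Łukasiewicz ¬ gives 1 − 0.05 = 0.95
(r & ~q) = min(0.01, 0.95) = 0.01
(p & (r & ~q)) = min(0.47, 0.01) = 0.01
(s & (p & (r & ~q))) = min(0.36, 0.01) = 0.01
((p -> ~~p) -> (s & (p & (r & ~q)))): min(1, 1 − 1 + 0.01) = 0.01
~((p -> ~~p) -> (s & (p & (r & ~q)))): Łukasiewicz ¬ gives 1 − 0.01 = 0.99

0.99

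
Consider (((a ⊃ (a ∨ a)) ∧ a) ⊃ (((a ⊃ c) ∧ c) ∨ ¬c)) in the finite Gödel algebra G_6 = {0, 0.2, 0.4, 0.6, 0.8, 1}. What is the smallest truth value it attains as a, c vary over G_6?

0.20

The minimum is attained at a = 0.4, c = 0.2:
  (a ∨ a) = max(0.4, 0.4) = 0.4
  (a ⊃ (a ∨ a)): 0.4 ≤ 0.4, so result = 1
  ((a ⊃ (a ∨ a)) ∧ a) = min(1, 0.4) = 0.4
  (a ⊃ c): 0.4 > 0.2, so result = 0.2
  ((a ⊃ c) ∧ c) = min(0.2, 0.2) = 0.2
  ¬c: Gödel ¬ of 0.2 = 0 (operand ≠ 0)
  (((a ⊃ c) ∧ c) ∨ ¬c) = max(0.2, 0) = 0.2
  (((a ⊃ (a ∨ a)) ∧ a) ⊃ (((a ⊃ c) ∧ c) ∨ ¬c)): 0.4 > 0.2, so result = 0.2
Checking all 36 assignments confirms none give a value below 0.20.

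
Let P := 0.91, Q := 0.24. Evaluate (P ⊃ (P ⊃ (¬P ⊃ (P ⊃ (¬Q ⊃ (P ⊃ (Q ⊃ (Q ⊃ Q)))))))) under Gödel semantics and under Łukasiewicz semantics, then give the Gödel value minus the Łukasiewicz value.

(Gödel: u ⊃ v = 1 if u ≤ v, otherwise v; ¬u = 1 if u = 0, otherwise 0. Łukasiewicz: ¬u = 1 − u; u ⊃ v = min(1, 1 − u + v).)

Gödel evaluation:
  ¬P: Gödel ¬ of 0.91 = 0 (operand ≠ 0)
  ¬Q: Gödel ¬ of 0.24 = 0 (operand ≠ 0)
  (Q ⊃ Q): 0.24 ≤ 0.24, so result = 1
  (Q ⊃ (Q ⊃ Q)): 0.24 ≤ 1, so result = 1
  (P ⊃ (Q ⊃ (Q ⊃ Q))): 0.91 ≤ 1, so result = 1
  (¬Q ⊃ (P ⊃ (Q ⊃ (Q ⊃ Q)))): 0 ≤ 1, so result = 1
  (P ⊃ (¬Q ⊃ (P ⊃ (Q ⊃ (Q ⊃ Q))))): 0.91 ≤ 1, so result = 1
  (¬P ⊃ (P ⊃ (¬Q ⊃ (P ⊃ (Q ⊃ (Q ⊃ Q)))))): 0 ≤ 1, so result = 1
  (P ⊃ (¬P ⊃ (P ⊃ (¬Q ⊃ (P ⊃ (Q ⊃ (Q ⊃ Q))))))): 0.91 ≤ 1, so result = 1
  (P ⊃ (P ⊃ (¬P ⊃ (P ⊃ (¬Q ⊃ (P ⊃ (Q ⊃ (Q ⊃ Q)))))))): 0.91 ≤ 1, so result = 1
  Gödel value = 1
Łukasiewicz evaluation:
  ¬P: Łukasiewicz ¬ gives 1 − 0.91 = 0.09
  ¬Q: Łukasiewicz ¬ gives 1 − 0.24 = 0.76
  (Q ⊃ Q): min(1, 1 − 0.24 + 0.24) = 1
  (Q ⊃ (Q ⊃ Q)): min(1, 1 − 0.24 + 1) = 1
  (P ⊃ (Q ⊃ (Q ⊃ Q))): min(1, 1 − 0.91 + 1) = 1
  (¬Q ⊃ (P ⊃ (Q ⊃ (Q ⊃ Q)))): min(1, 1 − 0.76 + 1) = 1
  (P ⊃ (¬Q ⊃ (P ⊃ (Q ⊃ (Q ⊃ Q))))): min(1, 1 − 0.91 + 1) = 1
  (¬P ⊃ (P ⊃ (¬Q ⊃ (P ⊃ (Q ⊃ (Q ⊃ Q)))))): min(1, 1 − 0.09 + 1) = 1
  (P ⊃ (¬P ⊃ (P ⊃ (¬Q ⊃ (P ⊃ (Q ⊃ (Q ⊃ Q))))))): min(1, 1 − 0.91 + 1) = 1
  (P ⊃ (P ⊃ (¬P ⊃ (P ⊃ (¬Q ⊃ (P ⊃ (Q ⊃ (Q ⊃ Q)))))))): min(1, 1 − 0.91 + 1) = 1
  Łukasiewicz value = 1
Difference: 1 − 1 = 0.00

0.00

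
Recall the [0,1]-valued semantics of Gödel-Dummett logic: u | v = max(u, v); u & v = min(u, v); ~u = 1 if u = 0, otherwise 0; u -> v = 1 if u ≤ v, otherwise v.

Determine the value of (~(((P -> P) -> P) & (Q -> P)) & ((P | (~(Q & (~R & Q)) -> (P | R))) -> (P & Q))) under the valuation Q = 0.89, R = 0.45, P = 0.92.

(P -> P): 0.92 ≤ 0.92, so result = 1
((P -> P) -> P): 1 > 0.92, so result = 0.92
(Q -> P): 0.89 ≤ 0.92, so result = 1
(((P -> P) -> P) & (Q -> P)) = min(0.92, 1) = 0.92
~(((P -> P) -> P) & (Q -> P)): Gödel ¬ of 0.92 = 0 (operand ≠ 0)
~R: Gödel ¬ of 0.45 = 0 (operand ≠ 0)
(~R & Q) = min(0, 0.89) = 0
(Q & (~R & Q)) = min(0.89, 0) = 0
~(Q & (~R & Q)): Gödel ¬ of 0 = 1 (operand is 0)
(P | R) = max(0.92, 0.45) = 0.92
(~(Q & (~R & Q)) -> (P | R)): 1 > 0.92, so result = 0.92
(P | (~(Q & (~R & Q)) -> (P | R))) = max(0.92, 0.92) = 0.92
(P & Q) = min(0.92, 0.89) = 0.89
((P | (~(Q & (~R & Q)) -> (P | R))) -> (P & Q)): 0.92 > 0.89, so result = 0.89
(~(((P -> P) -> P) & (Q -> P)) & ((P | (~(Q & (~R & Q)) -> (P | R))) -> (P & Q))) = min(0, 0.89) = 0

0.00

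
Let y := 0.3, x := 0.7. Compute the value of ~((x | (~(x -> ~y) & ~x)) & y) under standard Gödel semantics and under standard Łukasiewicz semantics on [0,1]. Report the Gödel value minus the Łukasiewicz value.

Gödel evaluation:
  ~y: Gödel ¬ of 0.3 = 0 (operand ≠ 0)
  (x -> ~y): 0.7 > 0, so result = 0
  ~(x -> ~y): Gödel ¬ of 0 = 1 (operand is 0)
  ~x: Gödel ¬ of 0.7 = 0 (operand ≠ 0)
  (~(x -> ~y) & ~x) = min(1, 0) = 0
  (x | (~(x -> ~y) & ~x)) = max(0.7, 0) = 0.7
  ((x | (~(x -> ~y) & ~x)) & y) = min(0.7, 0.3) = 0.3
  ~((x | (~(x -> ~y) & ~x)) & y): Gödel ¬ of 0.3 = 0 (operand ≠ 0)
  Gödel value = 0
Łukasiewicz evaluation:
  ~y: Łukasiewicz ¬ gives 1 − 0.3 = 0.7
  (x -> ~y): min(1, 1 − 0.7 + 0.7) = 1
  ~(x -> ~y): Łukasiewicz ¬ gives 1 − 1 = 0
  ~x: Łukasiewicz ¬ gives 1 − 0.7 = 0.3
  (~(x -> ~y) & ~x) = min(0, 0.3) = 0
  (x | (~(x -> ~y) & ~x)) = max(0.7, 0) = 0.7
  ((x | (~(x -> ~y) & ~x)) & y) = min(0.7, 0.3) = 0.3
  ~((x | (~(x -> ~y) & ~x)) & y): Łukasiewicz ¬ gives 1 − 0.3 = 0.7
  Łukasiewicz value = 0.7
Difference: 0 − 0.7 = -0.70

-0.70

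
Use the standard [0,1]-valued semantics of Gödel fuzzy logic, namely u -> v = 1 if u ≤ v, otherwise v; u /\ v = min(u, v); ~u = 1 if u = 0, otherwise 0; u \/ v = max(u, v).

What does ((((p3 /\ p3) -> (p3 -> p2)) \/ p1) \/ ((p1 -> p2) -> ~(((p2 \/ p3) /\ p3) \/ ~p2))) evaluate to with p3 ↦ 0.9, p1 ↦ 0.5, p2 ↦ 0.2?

0.50

(p3 /\ p3) = min(0.9, 0.9) = 0.9
(p3 -> p2): 0.9 > 0.2, so result = 0.2
((p3 /\ p3) -> (p3 -> p2)): 0.9 > 0.2, so result = 0.2
(((p3 /\ p3) -> (p3 -> p2)) \/ p1) = max(0.2, 0.5) = 0.5
(p1 -> p2): 0.5 > 0.2, so result = 0.2
(p2 \/ p3) = max(0.2, 0.9) = 0.9
((p2 \/ p3) /\ p3) = min(0.9, 0.9) = 0.9
~p2: Gödel ¬ of 0.2 = 0 (operand ≠ 0)
(((p2 \/ p3) /\ p3) \/ ~p2) = max(0.9, 0) = 0.9
~(((p2 \/ p3) /\ p3) \/ ~p2): Gödel ¬ of 0.9 = 0 (operand ≠ 0)
((p1 -> p2) -> ~(((p2 \/ p3) /\ p3) \/ ~p2)): 0.2 > 0, so result = 0
((((p3 /\ p3) -> (p3 -> p2)) \/ p1) \/ ((p1 -> p2) -> ~(((p2 \/ p3) /\ p3) \/ ~p2))) = max(0.5, 0) = 0.5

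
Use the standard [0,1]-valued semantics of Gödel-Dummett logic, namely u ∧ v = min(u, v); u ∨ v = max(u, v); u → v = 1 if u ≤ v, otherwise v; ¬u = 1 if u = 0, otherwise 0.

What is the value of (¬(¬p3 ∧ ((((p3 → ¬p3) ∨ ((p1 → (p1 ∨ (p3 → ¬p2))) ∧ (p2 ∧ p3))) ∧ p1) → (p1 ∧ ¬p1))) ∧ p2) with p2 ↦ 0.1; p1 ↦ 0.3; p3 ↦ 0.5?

0.10

¬p3: Gödel ¬ of 0.5 = 0 (operand ≠ 0)
¬p3: Gödel ¬ of 0.5 = 0 (operand ≠ 0)
(p3 → ¬p3): 0.5 > 0, so result = 0
¬p2: Gödel ¬ of 0.1 = 0 (operand ≠ 0)
(p3 → ¬p2): 0.5 > 0, so result = 0
(p1 ∨ (p3 → ¬p2)) = max(0.3, 0) = 0.3
(p1 → (p1 ∨ (p3 → ¬p2))): 0.3 ≤ 0.3, so result = 1
(p2 ∧ p3) = min(0.1, 0.5) = 0.1
((p1 → (p1 ∨ (p3 → ¬p2))) ∧ (p2 ∧ p3)) = min(1, 0.1) = 0.1
((p3 → ¬p3) ∨ ((p1 → (p1 ∨ (p3 → ¬p2))) ∧ (p2 ∧ p3))) = max(0, 0.1) = 0.1
(((p3 → ¬p3) ∨ ((p1 → (p1 ∨ (p3 → ¬p2))) ∧ (p2 ∧ p3))) ∧ p1) = min(0.1, 0.3) = 0.1
¬p1: Gödel ¬ of 0.3 = 0 (operand ≠ 0)
(p1 ∧ ¬p1) = min(0.3, 0) = 0
((((p3 → ¬p3) ∨ ((p1 → (p1 ∨ (p3 → ¬p2))) ∧ (p2 ∧ p3))) ∧ p1) → (p1 ∧ ¬p1)): 0.1 > 0, so result = 0
(¬p3 ∧ ((((p3 → ¬p3) ∨ ((p1 → (p1 ∨ (p3 → ¬p2))) ∧ (p2 ∧ p3))) ∧ p1) → (p1 ∧ ¬p1))) = min(0, 0) = 0
¬(¬p3 ∧ ((((p3 → ¬p3) ∨ ((p1 → (p1 ∨ (p3 → ¬p2))) ∧ (p2 ∧ p3))) ∧ p1) → (p1 ∧ ¬p1))): Gödel ¬ of 0 = 1 (operand is 0)
(¬(¬p3 ∧ ((((p3 → ¬p3) ∨ ((p1 → (p1 ∨ (p3 → ¬p2))) ∧ (p2 ∧ p3))) ∧ p1) → (p1 ∧ ¬p1))) ∧ p2) = min(1, 0.1) = 0.1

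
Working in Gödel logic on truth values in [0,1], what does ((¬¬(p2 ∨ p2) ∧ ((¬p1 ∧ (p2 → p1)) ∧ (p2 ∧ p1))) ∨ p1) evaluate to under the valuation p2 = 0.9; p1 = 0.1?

0.10

(p2 ∨ p2) = max(0.9, 0.9) = 0.9
¬(p2 ∨ p2): Gödel ¬ of 0.9 = 0 (operand ≠ 0)
¬¬(p2 ∨ p2): Gödel ¬ of 0 = 1 (operand is 0)
¬p1: Gödel ¬ of 0.1 = 0 (operand ≠ 0)
(p2 → p1): 0.9 > 0.1, so result = 0.1
(¬p1 ∧ (p2 → p1)) = min(0, 0.1) = 0
(p2 ∧ p1) = min(0.9, 0.1) = 0.1
((¬p1 ∧ (p2 → p1)) ∧ (p2 ∧ p1)) = min(0, 0.1) = 0
(¬¬(p2 ∨ p2) ∧ ((¬p1 ∧ (p2 → p1)) ∧ (p2 ∧ p1))) = min(1, 0) = 0
((¬¬(p2 ∨ p2) ∧ ((¬p1 ∧ (p2 → p1)) ∧ (p2 ∧ p1))) ∨ p1) = max(0, 0.1) = 0.1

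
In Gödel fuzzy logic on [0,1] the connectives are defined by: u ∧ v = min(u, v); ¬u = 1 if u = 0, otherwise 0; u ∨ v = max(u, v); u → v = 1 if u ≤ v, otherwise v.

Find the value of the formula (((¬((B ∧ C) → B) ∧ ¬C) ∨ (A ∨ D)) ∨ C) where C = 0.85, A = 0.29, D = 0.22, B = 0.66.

(B ∧ C) = min(0.66, 0.85) = 0.66
((B ∧ C) → B): 0.66 ≤ 0.66, so result = 1
¬((B ∧ C) → B): Gödel ¬ of 1 = 0 (operand ≠ 0)
¬C: Gödel ¬ of 0.85 = 0 (operand ≠ 0)
(¬((B ∧ C) → B) ∧ ¬C) = min(0, 0) = 0
(A ∨ D) = max(0.29, 0.22) = 0.29
((¬((B ∧ C) → B) ∧ ¬C) ∨ (A ∨ D)) = max(0, 0.29) = 0.29
(((¬((B ∧ C) → B) ∧ ¬C) ∨ (A ∨ D)) ∨ C) = max(0.29, 0.85) = 0.85

0.85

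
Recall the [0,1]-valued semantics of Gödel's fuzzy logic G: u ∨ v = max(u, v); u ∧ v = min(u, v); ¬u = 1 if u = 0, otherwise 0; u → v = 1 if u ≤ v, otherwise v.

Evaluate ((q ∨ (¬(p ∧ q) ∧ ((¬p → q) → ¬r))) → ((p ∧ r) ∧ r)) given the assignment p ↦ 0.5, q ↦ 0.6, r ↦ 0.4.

(p ∧ q) = min(0.5, 0.6) = 0.5
¬(p ∧ q): Gödel ¬ of 0.5 = 0 (operand ≠ 0)
¬p: Gödel ¬ of 0.5 = 0 (operand ≠ 0)
(¬p → q): 0 ≤ 0.6, so result = 1
¬r: Gödel ¬ of 0.4 = 0 (operand ≠ 0)
((¬p → q) → ¬r): 1 > 0, so result = 0
(¬(p ∧ q) ∧ ((¬p → q) → ¬r)) = min(0, 0) = 0
(q ∨ (¬(p ∧ q) ∧ ((¬p → q) → ¬r))) = max(0.6, 0) = 0.6
(p ∧ r) = min(0.5, 0.4) = 0.4
((p ∧ r) ∧ r) = min(0.4, 0.4) = 0.4
((q ∨ (¬(p ∧ q) ∧ ((¬p → q) → ¬r))) → ((p ∧ r) ∧ r)): 0.6 > 0.4, so result = 0.4

0.40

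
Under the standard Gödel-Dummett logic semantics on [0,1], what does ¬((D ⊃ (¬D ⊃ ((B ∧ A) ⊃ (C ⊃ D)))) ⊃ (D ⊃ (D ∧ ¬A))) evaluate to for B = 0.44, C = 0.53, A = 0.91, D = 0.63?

1.00

¬D: Gödel ¬ of 0.63 = 0 (operand ≠ 0)
(B ∧ A) = min(0.44, 0.91) = 0.44
(C ⊃ D): 0.53 ≤ 0.63, so result = 1
((B ∧ A) ⊃ (C ⊃ D)): 0.44 ≤ 1, so result = 1
(¬D ⊃ ((B ∧ A) ⊃ (C ⊃ D))): 0 ≤ 1, so result = 1
(D ⊃ (¬D ⊃ ((B ∧ A) ⊃ (C ⊃ D)))): 0.63 ≤ 1, so result = 1
¬A: Gödel ¬ of 0.91 = 0 (operand ≠ 0)
(D ∧ ¬A) = min(0.63, 0) = 0
(D ⊃ (D ∧ ¬A)): 0.63 > 0, so result = 0
((D ⊃ (¬D ⊃ ((B ∧ A) ⊃ (C ⊃ D)))) ⊃ (D ⊃ (D ∧ ¬A))): 1 > 0, so result = 0
¬((D ⊃ (¬D ⊃ ((B ∧ A) ⊃ (C ⊃ D)))) ⊃ (D ⊃ (D ∧ ¬A))): Gödel ¬ of 0 = 1 (operand is 0)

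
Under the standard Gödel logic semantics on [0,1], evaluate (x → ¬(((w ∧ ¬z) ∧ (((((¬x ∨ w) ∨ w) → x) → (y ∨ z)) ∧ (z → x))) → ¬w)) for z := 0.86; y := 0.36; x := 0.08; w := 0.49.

0.00

¬z: Gödel ¬ of 0.86 = 0 (operand ≠ 0)
(w ∧ ¬z) = min(0.49, 0) = 0
¬x: Gödel ¬ of 0.08 = 0 (operand ≠ 0)
(¬x ∨ w) = max(0, 0.49) = 0.49
((¬x ∨ w) ∨ w) = max(0.49, 0.49) = 0.49
(((¬x ∨ w) ∨ w) → x): 0.49 > 0.08, so result = 0.08
(y ∨ z) = max(0.36, 0.86) = 0.86
((((¬x ∨ w) ∨ w) → x) → (y ∨ z)): 0.08 ≤ 0.86, so result = 1
(z → x): 0.86 > 0.08, so result = 0.08
(((((¬x ∨ w) ∨ w) → x) → (y ∨ z)) ∧ (z → x)) = min(1, 0.08) = 0.08
((w ∧ ¬z) ∧ (((((¬x ∨ w) ∨ w) → x) → (y ∨ z)) ∧ (z → x))) = min(0, 0.08) = 0
¬w: Gödel ¬ of 0.49 = 0 (operand ≠ 0)
(((w ∧ ¬z) ∧ (((((¬x ∨ w) ∨ w) → x) → (y ∨ z)) ∧ (z → x))) → ¬w): 0 ≤ 0, so result = 1
¬(((w ∧ ¬z) ∧ (((((¬x ∨ w) ∨ w) → x) → (y ∨ z)) ∧ (z → x))) → ¬w): Gödel ¬ of 1 = 0 (operand ≠ 0)
(x → ¬(((w ∧ ¬z) ∧ (((((¬x ∨ w) ∨ w) → x) → (y ∨ z)) ∧ (z → x))) → ¬w)): 0.08 > 0, so result = 0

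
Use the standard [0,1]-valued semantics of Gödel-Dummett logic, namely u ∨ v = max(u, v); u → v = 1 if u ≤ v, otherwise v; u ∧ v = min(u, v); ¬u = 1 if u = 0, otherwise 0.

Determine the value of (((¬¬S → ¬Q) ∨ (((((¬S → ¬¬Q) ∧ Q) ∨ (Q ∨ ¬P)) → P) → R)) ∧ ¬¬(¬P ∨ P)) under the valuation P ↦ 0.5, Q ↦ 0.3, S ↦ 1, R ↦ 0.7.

¬S: Gödel ¬ of 1 = 0 (operand ≠ 0)
¬¬S: Gödel ¬ of 0 = 1 (operand is 0)
¬Q: Gödel ¬ of 0.3 = 0 (operand ≠ 0)
(¬¬S → ¬Q): 1 > 0, so result = 0
¬S: Gödel ¬ of 1 = 0 (operand ≠ 0)
¬Q: Gödel ¬ of 0.3 = 0 (operand ≠ 0)
¬¬Q: Gödel ¬ of 0 = 1 (operand is 0)
(¬S → ¬¬Q): 0 ≤ 1, so result = 1
((¬S → ¬¬Q) ∧ Q) = min(1, 0.3) = 0.3
¬P: Gödel ¬ of 0.5 = 0 (operand ≠ 0)
(Q ∨ ¬P) = max(0.3, 0) = 0.3
(((¬S → ¬¬Q) ∧ Q) ∨ (Q ∨ ¬P)) = max(0.3, 0.3) = 0.3
((((¬S → ¬¬Q) ∧ Q) ∨ (Q ∨ ¬P)) → P): 0.3 ≤ 0.5, so result = 1
(((((¬S → ¬¬Q) ∧ Q) ∨ (Q ∨ ¬P)) → P) → R): 1 > 0.7, so result = 0.7
((¬¬S → ¬Q) ∨ (((((¬S → ¬¬Q) ∧ Q) ∨ (Q ∨ ¬P)) → P) → R)) = max(0, 0.7) = 0.7
¬P: Gödel ¬ of 0.5 = 0 (operand ≠ 0)
(¬P ∨ P) = max(0, 0.5) = 0.5
¬(¬P ∨ P): Gödel ¬ of 0.5 = 0 (operand ≠ 0)
¬¬(¬P ∨ P): Gödel ¬ of 0 = 1 (operand is 0)
(((¬¬S → ¬Q) ∨ (((((¬S → ¬¬Q) ∧ Q) ∨ (Q ∨ ¬P)) → P) → R)) ∧ ¬¬(¬P ∨ P)) = min(0.7, 1) = 0.7

0.70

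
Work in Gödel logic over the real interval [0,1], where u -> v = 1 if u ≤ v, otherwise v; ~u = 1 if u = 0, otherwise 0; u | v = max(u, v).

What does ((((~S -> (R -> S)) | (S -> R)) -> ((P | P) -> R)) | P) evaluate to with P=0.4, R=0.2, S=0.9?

0.40

~S: Gödel ¬ of 0.9 = 0 (operand ≠ 0)
(R -> S): 0.2 ≤ 0.9, so result = 1
(~S -> (R -> S)): 0 ≤ 1, so result = 1
(S -> R): 0.9 > 0.2, so result = 0.2
((~S -> (R -> S)) | (S -> R)) = max(1, 0.2) = 1
(P | P) = max(0.4, 0.4) = 0.4
((P | P) -> R): 0.4 > 0.2, so result = 0.2
(((~S -> (R -> S)) | (S -> R)) -> ((P | P) -> R)): 1 > 0.2, so result = 0.2
((((~S -> (R -> S)) | (S -> R)) -> ((P | P) -> R)) | P) = max(0.2, 0.4) = 0.4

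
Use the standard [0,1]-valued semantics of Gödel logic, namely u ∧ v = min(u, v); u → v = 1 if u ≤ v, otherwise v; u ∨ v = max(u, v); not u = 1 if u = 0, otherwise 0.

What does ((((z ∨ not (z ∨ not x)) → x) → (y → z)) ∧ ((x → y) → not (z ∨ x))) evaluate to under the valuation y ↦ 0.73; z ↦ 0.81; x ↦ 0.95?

0.00

not x: Gödel ¬ of 0.95 = 0 (operand ≠ 0)
(z ∨ not x) = max(0.81, 0) = 0.81
not (z ∨ not x): Gödel ¬ of 0.81 = 0 (operand ≠ 0)
(z ∨ not (z ∨ not x)) = max(0.81, 0) = 0.81
((z ∨ not (z ∨ not x)) → x): 0.81 ≤ 0.95, so result = 1
(y → z): 0.73 ≤ 0.81, so result = 1
(((z ∨ not (z ∨ not x)) → x) → (y → z)): 1 ≤ 1, so result = 1
(x → y): 0.95 > 0.73, so result = 0.73
(z ∨ x) = max(0.81, 0.95) = 0.95
not (z ∨ x): Gödel ¬ of 0.95 = 0 (operand ≠ 0)
((x → y) → not (z ∨ x)): 0.73 > 0, so result = 0
((((z ∨ not (z ∨ not x)) → x) → (y → z)) ∧ ((x → y) → not (z ∨ x))) = min(1, 0) = 0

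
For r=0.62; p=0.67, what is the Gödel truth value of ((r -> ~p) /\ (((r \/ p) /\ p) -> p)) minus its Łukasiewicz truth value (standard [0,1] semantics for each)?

-0.71

Gödel evaluation:
  ~p: Gödel ¬ of 0.67 = 0 (operand ≠ 0)
  (r -> ~p): 0.62 > 0, so result = 0
  (r \/ p) = max(0.62, 0.67) = 0.67
  ((r \/ p) /\ p) = min(0.67, 0.67) = 0.67
  (((r \/ p) /\ p) -> p): 0.67 ≤ 0.67, so result = 1
  ((r -> ~p) /\ (((r \/ p) /\ p) -> p)) = min(0, 1) = 0
  Gödel value = 0
Łukasiewicz evaluation:
  ~p: Łukasiewicz ¬ gives 1 − 0.67 = 0.33
  (r -> ~p): min(1, 1 − 0.62 + 0.33) = 0.71
  (r \/ p) = max(0.62, 0.67) = 0.67
  ((r \/ p) /\ p) = min(0.67, 0.67) = 0.67
  (((r \/ p) /\ p) -> p): min(1, 1 − 0.67 + 0.67) = 1
  ((r -> ~p) /\ (((r \/ p) /\ p) -> p)) = min(0.71, 1) = 0.71
  Łukasiewicz value = 0.71
Difference: 0 − 0.71 = -0.71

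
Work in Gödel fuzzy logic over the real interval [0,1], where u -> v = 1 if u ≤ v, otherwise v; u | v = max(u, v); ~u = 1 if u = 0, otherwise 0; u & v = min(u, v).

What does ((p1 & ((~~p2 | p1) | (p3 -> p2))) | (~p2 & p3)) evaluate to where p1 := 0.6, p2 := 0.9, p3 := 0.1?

0.60

~p2: Gödel ¬ of 0.9 = 0 (operand ≠ 0)
~~p2: Gödel ¬ of 0 = 1 (operand is 0)
(~~p2 | p1) = max(1, 0.6) = 1
(p3 -> p2): 0.1 ≤ 0.9, so result = 1
((~~p2 | p1) | (p3 -> p2)) = max(1, 1) = 1
(p1 & ((~~p2 | p1) | (p3 -> p2))) = min(0.6, 1) = 0.6
~p2: Gödel ¬ of 0.9 = 0 (operand ≠ 0)
(~p2 & p3) = min(0, 0.1) = 0
((p1 & ((~~p2 | p1) | (p3 -> p2))) | (~p2 & p3)) = max(0.6, 0) = 0.6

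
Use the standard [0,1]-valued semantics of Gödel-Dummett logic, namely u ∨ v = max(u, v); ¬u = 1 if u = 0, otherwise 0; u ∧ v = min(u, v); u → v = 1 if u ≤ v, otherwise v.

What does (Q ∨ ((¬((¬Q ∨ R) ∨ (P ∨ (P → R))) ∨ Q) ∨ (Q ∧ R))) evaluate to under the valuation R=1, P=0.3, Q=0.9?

¬Q: Gödel ¬ of 0.9 = 0 (operand ≠ 0)
(¬Q ∨ R) = max(0, 1) = 1
(P → R): 0.3 ≤ 1, so result = 1
(P ∨ (P → R)) = max(0.3, 1) = 1
((¬Q ∨ R) ∨ (P ∨ (P → R))) = max(1, 1) = 1
¬((¬Q ∨ R) ∨ (P ∨ (P → R))): Gödel ¬ of 1 = 0 (operand ≠ 0)
(¬((¬Q ∨ R) ∨ (P ∨ (P → R))) ∨ Q) = max(0, 0.9) = 0.9
(Q ∧ R) = min(0.9, 1) = 0.9
((¬((¬Q ∨ R) ∨ (P ∨ (P → R))) ∨ Q) ∨ (Q ∧ R)) = max(0.9, 0.9) = 0.9
(Q ∨ ((¬((¬Q ∨ R) ∨ (P ∨ (P → R))) ∨ Q) ∨ (Q ∧ R))) = max(0.9, 0.9) = 0.9

0.90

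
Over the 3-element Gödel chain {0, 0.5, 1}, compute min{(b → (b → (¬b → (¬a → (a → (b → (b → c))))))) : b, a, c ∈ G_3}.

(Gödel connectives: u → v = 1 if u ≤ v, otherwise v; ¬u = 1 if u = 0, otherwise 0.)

Every assignment gives 1. For instance at b = 0, a = 0, c = 0:
  ¬b: Gödel ¬ of 0 = 1 (operand is 0)
  ¬a: Gödel ¬ of 0 = 1 (operand is 0)
  (b → c): 0 ≤ 0, so result = 1
  (b → (b → c)): 0 ≤ 1, so result = 1
  (a → (b → (b → c))): 0 ≤ 1, so result = 1
  (¬a → (a → (b → (b → c)))): 1 ≤ 1, so result = 1
  (¬b → (¬a → (a → (b → (b → c))))): 1 ≤ 1, so result = 1
  (b → (¬b → (¬a → (a → (b → (b → c)))))): 0 ≤ 1, so result = 1
  (b → (b → (¬b → (¬a → (a → (b → (b → c))))))): 0 ≤ 1, so result = 1
All 27 assignments give value 1 — the formula is a G_3-tautology.

1.00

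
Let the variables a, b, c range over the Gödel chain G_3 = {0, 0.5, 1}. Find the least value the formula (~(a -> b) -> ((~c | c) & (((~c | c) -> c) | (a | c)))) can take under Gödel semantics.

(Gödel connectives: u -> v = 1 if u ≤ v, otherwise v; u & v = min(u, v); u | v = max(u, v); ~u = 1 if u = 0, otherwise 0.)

0.50

The minimum is attained at a = 0.5, b = 0, c = 0:
  (a -> b): 0.5 > 0, so result = 0
  ~(a -> b): Gödel ¬ of 0 = 1 (operand is 0)
  ~c: Gödel ¬ of 0 = 1 (operand is 0)
  (~c | c) = max(1, 0) = 1
  ~c: Gödel ¬ of 0 = 1 (operand is 0)
  (~c | c) = max(1, 0) = 1
  ((~c | c) -> c): 1 > 0, so result = 0
  (a | c) = max(0.5, 0) = 0.5
  (((~c | c) -> c) | (a | c)) = max(0, 0.5) = 0.5
  ((~c | c) & (((~c | c) -> c) | (a | c))) = min(1, 0.5) = 0.5
  (~(a -> b) -> ((~c | c) & (((~c | c) -> c) | (a | c)))): 1 > 0.5, so result = 0.5
Checking all 27 assignments confirms none give a value below 0.50.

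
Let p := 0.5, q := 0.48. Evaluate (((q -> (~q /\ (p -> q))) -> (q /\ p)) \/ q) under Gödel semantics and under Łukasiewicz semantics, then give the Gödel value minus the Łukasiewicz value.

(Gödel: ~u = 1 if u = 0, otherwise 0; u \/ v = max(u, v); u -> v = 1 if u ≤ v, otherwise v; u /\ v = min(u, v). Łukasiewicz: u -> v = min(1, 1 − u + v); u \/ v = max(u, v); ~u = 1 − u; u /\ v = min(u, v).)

Gödel evaluation:
  ~q: Gödel ¬ of 0.48 = 0 (operand ≠ 0)
  (p -> q): 0.5 > 0.48, so result = 0.48
  (~q /\ (p -> q)) = min(0, 0.48) = 0
  (q -> (~q /\ (p -> q))): 0.48 > 0, so result = 0
  (q /\ p) = min(0.48, 0.5) = 0.48
  ((q -> (~q /\ (p -> q))) -> (q /\ p)): 0 ≤ 0.48, so result = 1
  (((q -> (~q /\ (p -> q))) -> (q /\ p)) \/ q) = max(1, 0.48) = 1
  Gödel value = 1
Łukasiewicz evaluation:
  ~q: Łukasiewicz ¬ gives 1 − 0.48 = 0.52
  (p -> q): min(1, 1 − 0.5 + 0.48) = 0.98
  (~q /\ (p -> q)) = min(0.52, 0.98) = 0.52
  (q -> (~q /\ (p -> q))): min(1, 1 − 0.48 + 0.52) = 1
  (q /\ p) = min(0.48, 0.5) = 0.48
  ((q -> (~q /\ (p -> q))) -> (q /\ p)): min(1, 1 − 1 + 0.48) = 0.48
  (((q -> (~q /\ (p -> q))) -> (q /\ p)) \/ q) = max(0.48, 0.48) = 0.48
  Łukasiewicz value = 0.48
Difference: 1 − 0.48 = 0.52

0.52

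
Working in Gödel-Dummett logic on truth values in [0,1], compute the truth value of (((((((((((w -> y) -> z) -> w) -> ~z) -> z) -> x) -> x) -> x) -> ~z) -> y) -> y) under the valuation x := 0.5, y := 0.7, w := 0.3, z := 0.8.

(w -> y): 0.3 ≤ 0.7, so result = 1
((w -> y) -> z): 1 > 0.8, so result = 0.8
(((w -> y) -> z) -> w): 0.8 > 0.3, so result = 0.3
~z: Gödel ¬ of 0.8 = 0 (operand ≠ 0)
((((w -> y) -> z) -> w) -> ~z): 0.3 > 0, so result = 0
(((((w -> y) -> z) -> w) -> ~z) -> z): 0 ≤ 0.8, so result = 1
((((((w -> y) -> z) -> w) -> ~z) -> z) -> x): 1 > 0.5, so result = 0.5
(((((((w -> y) -> z) -> w) -> ~z) -> z) -> x) -> x): 0.5 ≤ 0.5, so result = 1
((((((((w -> y) -> z) -> w) -> ~z) -> z) -> x) -> x) -> x): 1 > 0.5, so result = 0.5
~z: Gödel ¬ of 0.8 = 0 (operand ≠ 0)
(((((((((w -> y) -> z) -> w) -> ~z) -> z) -> x) -> x) -> x) -> ~z): 0.5 > 0, so result = 0
((((((((((w -> y) -> z) -> w) -> ~z) -> z) -> x) -> x) -> x) -> ~z) -> y): 0 ≤ 0.7, so result = 1
(((((((((((w -> y) -> z) -> w) -> ~z) -> z) -> x) -> x) -> x) -> ~z) -> y) -> y): 1 > 0.7, so result = 0.7

0.70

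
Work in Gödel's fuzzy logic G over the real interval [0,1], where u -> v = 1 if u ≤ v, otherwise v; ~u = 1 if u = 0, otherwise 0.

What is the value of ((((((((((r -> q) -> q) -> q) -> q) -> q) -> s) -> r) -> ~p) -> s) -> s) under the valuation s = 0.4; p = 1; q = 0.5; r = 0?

1.00

(r -> q): 0 ≤ 0.5, so result = 1
((r -> q) -> q): 1 > 0.5, so result = 0.5
(((r -> q) -> q) -> q): 0.5 ≤ 0.5, so result = 1
((((r -> q) -> q) -> q) -> q): 1 > 0.5, so result = 0.5
(((((r -> q) -> q) -> q) -> q) -> q): 0.5 ≤ 0.5, so result = 1
((((((r -> q) -> q) -> q) -> q) -> q) -> s): 1 > 0.4, so result = 0.4
(((((((r -> q) -> q) -> q) -> q) -> q) -> s) -> r): 0.4 > 0, so result = 0
~p: Gödel ¬ of 1 = 0 (operand ≠ 0)
((((((((r -> q) -> q) -> q) -> q) -> q) -> s) -> r) -> ~p): 0 ≤ 0, so result = 1
(((((((((r -> q) -> q) -> q) -> q) -> q) -> s) -> r) -> ~p) -> s): 1 > 0.4, so result = 0.4
((((((((((r -> q) -> q) -> q) -> q) -> q) -> s) -> r) -> ~p) -> s) -> s): 0.4 ≤ 0.4, so result = 1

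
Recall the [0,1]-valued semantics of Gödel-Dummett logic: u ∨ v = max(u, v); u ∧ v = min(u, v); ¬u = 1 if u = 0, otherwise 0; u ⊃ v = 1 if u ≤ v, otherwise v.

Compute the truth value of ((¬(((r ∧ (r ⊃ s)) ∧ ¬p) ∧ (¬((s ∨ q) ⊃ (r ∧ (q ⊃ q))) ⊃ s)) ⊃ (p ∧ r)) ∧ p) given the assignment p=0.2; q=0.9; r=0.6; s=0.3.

(r ⊃ s): 0.6 > 0.3, so result = 0.3
(r ∧ (r ⊃ s)) = min(0.6, 0.3) = 0.3
¬p: Gödel ¬ of 0.2 = 0 (operand ≠ 0)
((r ∧ (r ⊃ s)) ∧ ¬p) = min(0.3, 0) = 0
(s ∨ q) = max(0.3, 0.9) = 0.9
(q ⊃ q): 0.9 ≤ 0.9, so result = 1
(r ∧ (q ⊃ q)) = min(0.6, 1) = 0.6
((s ∨ q) ⊃ (r ∧ (q ⊃ q))): 0.9 > 0.6, so result = 0.6
¬((s ∨ q) ⊃ (r ∧ (q ⊃ q))): Gödel ¬ of 0.6 = 0 (operand ≠ 0)
(¬((s ∨ q) ⊃ (r ∧ (q ⊃ q))) ⊃ s): 0 ≤ 0.3, so result = 1
(((r ∧ (r ⊃ s)) ∧ ¬p) ∧ (¬((s ∨ q) ⊃ (r ∧ (q ⊃ q))) ⊃ s)) = min(0, 1) = 0
¬(((r ∧ (r ⊃ s)) ∧ ¬p) ∧ (¬((s ∨ q) ⊃ (r ∧ (q ⊃ q))) ⊃ s)): Gödel ¬ of 0 = 1 (operand is 0)
(p ∧ r) = min(0.2, 0.6) = 0.2
(¬(((r ∧ (r ⊃ s)) ∧ ¬p) ∧ (¬((s ∨ q) ⊃ (r ∧ (q ⊃ q))) ⊃ s)) ⊃ (p ∧ r)): 1 > 0.2, so result = 0.2
((¬(((r ∧ (r ⊃ s)) ∧ ¬p) ∧ (¬((s ∨ q) ⊃ (r ∧ (q ⊃ q))) ⊃ s)) ⊃ (p ∧ r)) ∧ p) = min(0.2, 0.2) = 0.2

0.20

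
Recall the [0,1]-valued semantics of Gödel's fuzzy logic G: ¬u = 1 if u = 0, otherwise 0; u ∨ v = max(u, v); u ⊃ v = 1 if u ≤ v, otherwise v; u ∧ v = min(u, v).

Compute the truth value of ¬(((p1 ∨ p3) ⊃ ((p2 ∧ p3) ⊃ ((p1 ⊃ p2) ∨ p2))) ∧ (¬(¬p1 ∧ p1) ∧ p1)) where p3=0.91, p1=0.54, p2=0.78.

(p1 ∨ p3) = max(0.54, 0.91) = 0.91
(p2 ∧ p3) = min(0.78, 0.91) = 0.78
(p1 ⊃ p2): 0.54 ≤ 0.78, so result = 1
((p1 ⊃ p2) ∨ p2) = max(1, 0.78) = 1
((p2 ∧ p3) ⊃ ((p1 ⊃ p2) ∨ p2)): 0.78 ≤ 1, so result = 1
((p1 ∨ p3) ⊃ ((p2 ∧ p3) ⊃ ((p1 ⊃ p2) ∨ p2))): 0.91 ≤ 1, so result = 1
¬p1: Gödel ¬ of 0.54 = 0 (operand ≠ 0)
(¬p1 ∧ p1) = min(0, 0.54) = 0
¬(¬p1 ∧ p1): Gödel ¬ of 0 = 1 (operand is 0)
(¬(¬p1 ∧ p1) ∧ p1) = min(1, 0.54) = 0.54
(((p1 ∨ p3) ⊃ ((p2 ∧ p3) ⊃ ((p1 ⊃ p2) ∨ p2))) ∧ (¬(¬p1 ∧ p1) ∧ p1)) = min(1, 0.54) = 0.54
¬(((p1 ∨ p3) ⊃ ((p2 ∧ p3) ⊃ ((p1 ⊃ p2) ∨ p2))) ∧ (¬(¬p1 ∧ p1) ∧ p1)): Gödel ¬ of 0.54 = 0 (operand ≠ 0)

0.00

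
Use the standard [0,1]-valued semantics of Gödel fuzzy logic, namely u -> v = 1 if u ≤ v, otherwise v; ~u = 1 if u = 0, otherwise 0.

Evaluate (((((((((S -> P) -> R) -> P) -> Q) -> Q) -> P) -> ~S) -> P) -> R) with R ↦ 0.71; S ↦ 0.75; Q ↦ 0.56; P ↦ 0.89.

(S -> P): 0.75 ≤ 0.89, so result = 1
((S -> P) -> R): 1 > 0.71, so result = 0.71
(((S -> P) -> R) -> P): 0.71 ≤ 0.89, so result = 1
((((S -> P) -> R) -> P) -> Q): 1 > 0.56, so result = 0.56
(((((S -> P) -> R) -> P) -> Q) -> Q): 0.56 ≤ 0.56, so result = 1
((((((S -> P) -> R) -> P) -> Q) -> Q) -> P): 1 > 0.89, so result = 0.89
~S: Gödel ¬ of 0.75 = 0 (operand ≠ 0)
(((((((S -> P) -> R) -> P) -> Q) -> Q) -> P) -> ~S): 0.89 > 0, so result = 0
((((((((S -> P) -> R) -> P) -> Q) -> Q) -> P) -> ~S) -> P): 0 ≤ 0.89, so result = 1
(((((((((S -> P) -> R) -> P) -> Q) -> Q) -> P) -> ~S) -> P) -> R): 1 > 0.71, so result = 0.71

0.71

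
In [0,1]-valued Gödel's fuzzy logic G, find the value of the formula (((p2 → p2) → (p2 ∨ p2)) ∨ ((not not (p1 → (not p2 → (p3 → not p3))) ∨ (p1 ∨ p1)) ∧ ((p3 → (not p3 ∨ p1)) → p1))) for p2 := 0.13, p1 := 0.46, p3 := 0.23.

0.46

(p2 → p2): 0.13 ≤ 0.13, so result = 1
(p2 ∨ p2) = max(0.13, 0.13) = 0.13
((p2 → p2) → (p2 ∨ p2)): 1 > 0.13, so result = 0.13
not p2: Gödel ¬ of 0.13 = 0 (operand ≠ 0)
not p3: Gödel ¬ of 0.23 = 0 (operand ≠ 0)
(p3 → not p3): 0.23 > 0, so result = 0
(not p2 → (p3 → not p3)): 0 ≤ 0, so result = 1
(p1 → (not p2 → (p3 → not p3))): 0.46 ≤ 1, so result = 1
not (p1 → (not p2 → (p3 → not p3))): Gödel ¬ of 1 = 0 (operand ≠ 0)
not not (p1 → (not p2 → (p3 → not p3))): Gödel ¬ of 0 = 1 (operand is 0)
(p1 ∨ p1) = max(0.46, 0.46) = 0.46
(not not (p1 → (not p2 → (p3 → not p3))) ∨ (p1 ∨ p1)) = max(1, 0.46) = 1
not p3: Gödel ¬ of 0.23 = 0 (operand ≠ 0)
(not p3 ∨ p1) = max(0, 0.46) = 0.46
(p3 → (not p3 ∨ p1)): 0.23 ≤ 0.46, so result = 1
((p3 → (not p3 ∨ p1)) → p1): 1 > 0.46, so result = 0.46
((not not (p1 → (not p2 → (p3 → not p3))) ∨ (p1 ∨ p1)) ∧ ((p3 → (not p3 ∨ p1)) → p1)) = min(1, 0.46) = 0.46
(((p2 → p2) → (p2 ∨ p2)) ∨ ((not not (p1 → (not p2 → (p3 → not p3))) ∨ (p1 ∨ p1)) ∧ ((p3 → (not p3 ∨ p1)) → p1))) = max(0.13, 0.46) = 0.46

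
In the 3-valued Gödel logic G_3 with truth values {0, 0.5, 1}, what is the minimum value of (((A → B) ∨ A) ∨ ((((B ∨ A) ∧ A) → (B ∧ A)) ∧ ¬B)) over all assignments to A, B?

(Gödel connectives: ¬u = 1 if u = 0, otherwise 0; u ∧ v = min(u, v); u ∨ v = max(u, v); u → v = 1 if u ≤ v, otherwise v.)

The minimum is attained at A = 0.5, B = 0:
  (A → B): 0.5 > 0, so result = 0
  ((A → B) ∨ A) = max(0, 0.5) = 0.5
  (B ∨ A) = max(0, 0.5) = 0.5
  ((B ∨ A) ∧ A) = min(0.5, 0.5) = 0.5
  (B ∧ A) = min(0, 0.5) = 0
  (((B ∨ A) ∧ A) → (B ∧ A)): 0.5 > 0, so result = 0
  ¬B: Gödel ¬ of 0 = 1 (operand is 0)
  ((((B ∨ A) ∧ A) → (B ∧ A)) ∧ ¬B) = min(0, 1) = 0
  (((A → B) ∨ A) ∨ ((((B ∨ A) ∧ A) → (B ∧ A)) ∧ ¬B)) = max(0.5, 0) = 0.5
Checking all 9 assignments confirms none give a value below 0.50.

0.50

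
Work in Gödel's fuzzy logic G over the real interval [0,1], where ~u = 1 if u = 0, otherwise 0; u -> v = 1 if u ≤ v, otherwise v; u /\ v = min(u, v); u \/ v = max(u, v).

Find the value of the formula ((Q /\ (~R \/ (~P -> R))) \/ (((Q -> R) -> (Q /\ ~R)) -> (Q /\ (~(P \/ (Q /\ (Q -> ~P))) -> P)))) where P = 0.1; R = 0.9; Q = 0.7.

1.00

~R: Gödel ¬ of 0.9 = 0 (operand ≠ 0)
~P: Gödel ¬ of 0.1 = 0 (operand ≠ 0)
(~P -> R): 0 ≤ 0.9, so result = 1
(~R \/ (~P -> R)) = max(0, 1) = 1
(Q /\ (~R \/ (~P -> R))) = min(0.7, 1) = 0.7
(Q -> R): 0.7 ≤ 0.9, so result = 1
~R: Gödel ¬ of 0.9 = 0 (operand ≠ 0)
(Q /\ ~R) = min(0.7, 0) = 0
((Q -> R) -> (Q /\ ~R)): 1 > 0, so result = 0
~P: Gödel ¬ of 0.1 = 0 (operand ≠ 0)
(Q -> ~P): 0.7 > 0, so result = 0
(Q /\ (Q -> ~P)) = min(0.7, 0) = 0
(P \/ (Q /\ (Q -> ~P))) = max(0.1, 0) = 0.1
~(P \/ (Q /\ (Q -> ~P))): Gödel ¬ of 0.1 = 0 (operand ≠ 0)
(~(P \/ (Q /\ (Q -> ~P))) -> P): 0 ≤ 0.1, so result = 1
(Q /\ (~(P \/ (Q /\ (Q -> ~P))) -> P)) = min(0.7, 1) = 0.7
(((Q -> R) -> (Q /\ ~R)) -> (Q /\ (~(P \/ (Q /\ (Q -> ~P))) -> P))): 0 ≤ 0.7, so result = 1
((Q /\ (~R \/ (~P -> R))) \/ (((Q -> R) -> (Q /\ ~R)) -> (Q /\ (~(P \/ (Q /\ (Q -> ~P))) -> P)))) = max(0.7, 1) = 1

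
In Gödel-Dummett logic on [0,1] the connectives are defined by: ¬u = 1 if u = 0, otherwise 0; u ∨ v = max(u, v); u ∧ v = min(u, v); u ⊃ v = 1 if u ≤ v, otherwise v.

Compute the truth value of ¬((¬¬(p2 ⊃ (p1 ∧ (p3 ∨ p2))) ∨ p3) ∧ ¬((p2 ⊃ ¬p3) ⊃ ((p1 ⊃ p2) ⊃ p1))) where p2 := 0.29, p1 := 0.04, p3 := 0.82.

(p3 ∨ p2) = max(0.82, 0.29) = 0.82
(p1 ∧ (p3 ∨ p2)) = min(0.04, 0.82) = 0.04
(p2 ⊃ (p1 ∧ (p3 ∨ p2))): 0.29 > 0.04, so result = 0.04
¬(p2 ⊃ (p1 ∧ (p3 ∨ p2))): Gödel ¬ of 0.04 = 0 (operand ≠ 0)
¬¬(p2 ⊃ (p1 ∧ (p3 ∨ p2))): Gödel ¬ of 0 = 1 (operand is 0)
(¬¬(p2 ⊃ (p1 ∧ (p3 ∨ p2))) ∨ p3) = max(1, 0.82) = 1
¬p3: Gödel ¬ of 0.82 = 0 (operand ≠ 0)
(p2 ⊃ ¬p3): 0.29 > 0, so result = 0
(p1 ⊃ p2): 0.04 ≤ 0.29, so result = 1
((p1 ⊃ p2) ⊃ p1): 1 > 0.04, so result = 0.04
((p2 ⊃ ¬p3) ⊃ ((p1 ⊃ p2) ⊃ p1)): 0 ≤ 0.04, so result = 1
¬((p2 ⊃ ¬p3) ⊃ ((p1 ⊃ p2) ⊃ p1)): Gödel ¬ of 1 = 0 (operand ≠ 0)
((¬¬(p2 ⊃ (p1 ∧ (p3 ∨ p2))) ∨ p3) ∧ ¬((p2 ⊃ ¬p3) ⊃ ((p1 ⊃ p2) ⊃ p1))) = min(1, 0) = 0
¬((¬¬(p2 ⊃ (p1 ∧ (p3 ∨ p2))) ∨ p3) ∧ ¬((p2 ⊃ ¬p3) ⊃ ((p1 ⊃ p2) ⊃ p1))): Gödel ¬ of 0 = 1 (operand is 0)

1.00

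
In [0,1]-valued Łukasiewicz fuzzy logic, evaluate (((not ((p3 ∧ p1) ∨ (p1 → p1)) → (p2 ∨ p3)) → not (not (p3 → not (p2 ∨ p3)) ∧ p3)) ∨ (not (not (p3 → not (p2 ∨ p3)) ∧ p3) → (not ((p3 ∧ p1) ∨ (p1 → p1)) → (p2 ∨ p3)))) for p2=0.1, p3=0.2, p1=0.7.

1.00

(p3 ∧ p1) = min(0.2, 0.7) = 0.2
(p1 → p1): min(1, 1 − 0.7 + 0.7) = 1
((p3 ∧ p1) ∨ (p1 → p1)) = max(0.2, 1) = 1
not ((p3 ∧ p1) ∨ (p1 → p1)): Łukasiewicz ¬ gives 1 − 1 = 0
(p2 ∨ p3) = max(0.1, 0.2) = 0.2
(not ((p3 ∧ p1) ∨ (p1 → p1)) → (p2 ∨ p3)): min(1, 1 − 0 + 0.2) = 1
(p2 ∨ p3) = max(0.1, 0.2) = 0.2
not (p2 ∨ p3): Łukasiewicz ¬ gives 1 − 0.2 = 0.8
(p3 → not (p2 ∨ p3)): min(1, 1 − 0.2 + 0.8) = 1
not (p3 → not (p2 ∨ p3)): Łukasiewicz ¬ gives 1 − 1 = 0
(not (p3 → not (p2 ∨ p3)) ∧ p3) = min(0, 0.2) = 0
not (not (p3 → not (p2 ∨ p3)) ∧ p3): Łukasiewicz ¬ gives 1 − 0 = 1
((not ((p3 ∧ p1) ∨ (p1 → p1)) → (p2 ∨ p3)) → not (not (p3 → not (p2 ∨ p3)) ∧ p3)): min(1, 1 − 1 + 1) = 1
(p2 ∨ p3) = max(0.1, 0.2) = 0.2
not (p2 ∨ p3): Łukasiewicz ¬ gives 1 − 0.2 = 0.8
(p3 → not (p2 ∨ p3)): min(1, 1 − 0.2 + 0.8) = 1
not (p3 → not (p2 ∨ p3)): Łukasiewicz ¬ gives 1 − 1 = 0
(not (p3 → not (p2 ∨ p3)) ∧ p3) = min(0, 0.2) = 0
not (not (p3 → not (p2 ∨ p3)) ∧ p3): Łukasiewicz ¬ gives 1 − 0 = 1
(p3 ∧ p1) = min(0.2, 0.7) = 0.2
(p1 → p1): min(1, 1 − 0.7 + 0.7) = 1
((p3 ∧ p1) ∨ (p1 → p1)) = max(0.2, 1) = 1
not ((p3 ∧ p1) ∨ (p1 → p1)): Łukasiewicz ¬ gives 1 − 1 = 0
(p2 ∨ p3) = max(0.1, 0.2) = 0.2
(not ((p3 ∧ p1) ∨ (p1 → p1)) → (p2 ∨ p3)): min(1, 1 − 0 + 0.2) = 1
(not (not (p3 → not (p2 ∨ p3)) ∧ p3) → (not ((p3 ∧ p1) ∨ (p1 → p1)) → (p2 ∨ p3))): min(1, 1 − 1 + 1) = 1
(((not ((p3 ∧ p1) ∨ (p1 → p1)) → (p2 ∨ p3)) → not (not (p3 → not (p2 ∨ p3)) ∧ p3)) ∨ (not (not (p3 → not (p2 ∨ p3)) ∧ p3) → (not ((p3 ∧ p1) ∨ (p1 → p1)) → (p2 ∨ p3)))) = max(1, 1) = 1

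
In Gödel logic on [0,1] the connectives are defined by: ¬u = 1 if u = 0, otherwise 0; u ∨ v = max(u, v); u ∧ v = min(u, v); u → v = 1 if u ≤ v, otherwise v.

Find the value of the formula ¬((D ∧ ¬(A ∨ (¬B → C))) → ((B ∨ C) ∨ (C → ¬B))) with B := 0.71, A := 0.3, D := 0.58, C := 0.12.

0.00

¬B: Gödel ¬ of 0.71 = 0 (operand ≠ 0)
(¬B → C): 0 ≤ 0.12, so result = 1
(A ∨ (¬B → C)) = max(0.3, 1) = 1
¬(A ∨ (¬B → C)): Gödel ¬ of 1 = 0 (operand ≠ 0)
(D ∧ ¬(A ∨ (¬B → C))) = min(0.58, 0) = 0
(B ∨ C) = max(0.71, 0.12) = 0.71
¬B: Gödel ¬ of 0.71 = 0 (operand ≠ 0)
(C → ¬B): 0.12 > 0, so result = 0
((B ∨ C) ∨ (C → ¬B)) = max(0.71, 0) = 0.71
((D ∧ ¬(A ∨ (¬B → C))) → ((B ∨ C) ∨ (C → ¬B))): 0 ≤ 0.71, so result = 1
¬((D ∧ ¬(A ∨ (¬B → C))) → ((B ∨ C) ∨ (C → ¬B))): Gödel ¬ of 1 = 0 (operand ≠ 0)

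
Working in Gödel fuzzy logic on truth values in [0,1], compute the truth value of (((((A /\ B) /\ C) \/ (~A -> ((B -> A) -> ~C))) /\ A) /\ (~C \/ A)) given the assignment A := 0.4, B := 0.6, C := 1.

(A /\ B) = min(0.4, 0.6) = 0.4
((A /\ B) /\ C) = min(0.4, 1) = 0.4
~A: Gödel ¬ of 0.4 = 0 (operand ≠ 0)
(B -> A): 0.6 > 0.4, so result = 0.4
~C: Gödel ¬ of 1 = 0 (operand ≠ 0)
((B -> A) -> ~C): 0.4 > 0, so result = 0
(~A -> ((B -> A) -> ~C)): 0 ≤ 0, so result = 1
(((A /\ B) /\ C) \/ (~A -> ((B -> A) -> ~C))) = max(0.4, 1) = 1
((((A /\ B) /\ C) \/ (~A -> ((B -> A) -> ~C))) /\ A) = min(1, 0.4) = 0.4
~C: Gödel ¬ of 1 = 0 (operand ≠ 0)
(~C \/ A) = max(0, 0.4) = 0.4
(((((A /\ B) /\ C) \/ (~A -> ((B -> A) -> ~C))) /\ A) /\ (~C \/ A)) = min(0.4, 0.4) = 0.4

0.40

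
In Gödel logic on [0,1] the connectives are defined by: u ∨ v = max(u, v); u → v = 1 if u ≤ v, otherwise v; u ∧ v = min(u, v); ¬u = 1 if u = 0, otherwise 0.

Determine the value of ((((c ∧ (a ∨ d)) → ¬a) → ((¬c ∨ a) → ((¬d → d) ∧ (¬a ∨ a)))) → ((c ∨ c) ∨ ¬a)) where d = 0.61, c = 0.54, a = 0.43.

0.54

(a ∨ d) = max(0.43, 0.61) = 0.61
(c ∧ (a ∨ d)) = min(0.54, 0.61) = 0.54
¬a: Gödel ¬ of 0.43 = 0 (operand ≠ 0)
((c ∧ (a ∨ d)) → ¬a): 0.54 > 0, so result = 0
¬c: Gödel ¬ of 0.54 = 0 (operand ≠ 0)
(¬c ∨ a) = max(0, 0.43) = 0.43
¬d: Gödel ¬ of 0.61 = 0 (operand ≠ 0)
(¬d → d): 0 ≤ 0.61, so result = 1
¬a: Gödel ¬ of 0.43 = 0 (operand ≠ 0)
(¬a ∨ a) = max(0, 0.43) = 0.43
((¬d → d) ∧ (¬a ∨ a)) = min(1, 0.43) = 0.43
((¬c ∨ a) → ((¬d → d) ∧ (¬a ∨ a))): 0.43 ≤ 0.43, so result = 1
(((c ∧ (a ∨ d)) → ¬a) → ((¬c ∨ a) → ((¬d → d) ∧ (¬a ∨ a)))): 0 ≤ 1, so result = 1
(c ∨ c) = max(0.54, 0.54) = 0.54
¬a: Gödel ¬ of 0.43 = 0 (operand ≠ 0)
((c ∨ c) ∨ ¬a) = max(0.54, 0) = 0.54
((((c ∧ (a ∨ d)) → ¬a) → ((¬c ∨ a) → ((¬d → d) ∧ (¬a ∨ a)))) → ((c ∨ c) ∨ ¬a)): 1 > 0.54, so result = 0.54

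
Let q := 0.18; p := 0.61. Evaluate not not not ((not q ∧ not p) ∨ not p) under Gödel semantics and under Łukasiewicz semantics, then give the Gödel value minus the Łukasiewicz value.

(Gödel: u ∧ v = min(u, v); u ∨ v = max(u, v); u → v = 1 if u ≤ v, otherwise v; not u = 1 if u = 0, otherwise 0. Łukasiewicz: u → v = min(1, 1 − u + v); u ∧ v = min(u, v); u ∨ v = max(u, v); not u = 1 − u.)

Gödel evaluation:
  not q: Gödel ¬ of 0.18 = 0 (operand ≠ 0)
  not p: Gödel ¬ of 0.61 = 0 (operand ≠ 0)
  (not q ∧ not p) = min(0, 0) = 0
  not p: Gödel ¬ of 0.61 = 0 (operand ≠ 0)
  ((not q ∧ not p) ∨ not p) = max(0, 0) = 0
  not ((not q ∧ not p) ∨ not p): Gödel ¬ of 0 = 1 (operand is 0)
  not not ((not q ∧ not p) ∨ not p): Gödel ¬ of 1 = 0 (operand ≠ 0)
  not not not ((not q ∧ not p) ∨ not p): Gödel ¬ of 0 = 1 (operand is 0)
  Gödel value = 1
Łukasiewicz evaluation:
  not q: Łukasiewicz ¬ gives 1 − 0.18 = 0.82
  not p: Łukasiewicz ¬ gives 1 − 0.61 = 0.39
  (not q ∧ not p) = min(0.82, 0.39) = 0.39
  not p: Łukasiewicz ¬ gives 1 − 0.61 = 0.39
  ((not q ∧ not p) ∨ not p) = max(0.39, 0.39) = 0.39
  not ((not q ∧ not p) ∨ not p): Łukasiewicz ¬ gives 1 − 0.39 = 0.61
  not not ((not q ∧ not p) ∨ not p): Łukasiewicz ¬ gives 1 − 0.61 = 0.39
  not not not ((not q ∧ not p) ∨ not p): Łukasiewicz ¬ gives 1 − 0.39 = 0.61
  Łukasiewicz value = 0.61
Difference: 1 − 0.61 = 0.39

0.39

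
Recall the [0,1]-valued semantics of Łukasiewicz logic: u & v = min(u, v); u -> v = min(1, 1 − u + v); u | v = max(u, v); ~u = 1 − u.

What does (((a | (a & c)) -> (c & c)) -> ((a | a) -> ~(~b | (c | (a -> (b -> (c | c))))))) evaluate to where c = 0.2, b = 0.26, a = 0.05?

0.95

(a & c) = min(0.05, 0.2) = 0.05
(a | (a & c)) = max(0.05, 0.05) = 0.05
(c & c) = min(0.2, 0.2) = 0.2
((a | (a & c)) -> (c & c)): min(1, 1 − 0.05 + 0.2) = 1
(a | a) = max(0.05, 0.05) = 0.05
~b: Łukasiewicz ¬ gives 1 − 0.26 = 0.74
(c | c) = max(0.2, 0.2) = 0.2
(b -> (c | c)): min(1, 1 − 0.26 + 0.2) = 0.94
(a -> (b -> (c | c))): min(1, 1 − 0.05 + 0.94) = 1
(c | (a -> (b -> (c | c)))) = max(0.2, 1) = 1
(~b | (c | (a -> (b -> (c | c))))) = max(0.74, 1) = 1
~(~b | (c | (a -> (b -> (c | c))))): Łukasiewicz ¬ gives 1 − 1 = 0
((a | a) -> ~(~b | (c | (a -> (b -> (c | c)))))): min(1, 1 − 0.05 + 0) = 0.95
(((a | (a & c)) -> (c & c)) -> ((a | a) -> ~(~b | (c | (a -> (b -> (c | c))))))): min(1, 1 − 1 + 0.95) = 0.95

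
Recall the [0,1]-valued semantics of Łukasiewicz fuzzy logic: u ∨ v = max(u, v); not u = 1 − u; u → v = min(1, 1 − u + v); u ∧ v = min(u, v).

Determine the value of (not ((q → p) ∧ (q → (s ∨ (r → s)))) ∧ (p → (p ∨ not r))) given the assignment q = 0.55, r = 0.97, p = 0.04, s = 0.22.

(q → p): min(1, 1 − 0.55 + 0.04) = 0.49
(r → s): min(1, 1 − 0.97 + 0.22) = 0.25
(s ∨ (r → s)) = max(0.22, 0.25) = 0.25
(q → (s ∨ (r → s))): min(1, 1 − 0.55 + 0.25) = 0.7
((q → p) ∧ (q → (s ∨ (r → s)))) = min(0.49, 0.7) = 0.49
not ((q → p) ∧ (q → (s ∨ (r → s)))): Łukasiewicz ¬ gives 1 − 0.49 = 0.51
not r: Łukasiewicz ¬ gives 1 − 0.97 = 0.03
(p ∨ not r) = max(0.04, 0.03) = 0.04
(p → (p ∨ not r)): min(1, 1 − 0.04 + 0.04) = 1
(not ((q → p) ∧ (q → (s ∨ (r → s)))) ∧ (p → (p ∨ not r))) = min(0.51, 1) = 0.51

0.51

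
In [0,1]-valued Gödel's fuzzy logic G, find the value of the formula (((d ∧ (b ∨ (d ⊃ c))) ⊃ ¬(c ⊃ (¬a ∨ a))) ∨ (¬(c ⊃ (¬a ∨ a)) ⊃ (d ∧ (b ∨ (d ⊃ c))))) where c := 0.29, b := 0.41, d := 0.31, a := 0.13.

1.00

(d ⊃ c): 0.31 > 0.29, so result = 0.29
(b ∨ (d ⊃ c)) = max(0.41, 0.29) = 0.41
(d ∧ (b ∨ (d ⊃ c))) = min(0.31, 0.41) = 0.31
¬a: Gödel ¬ of 0.13 = 0 (operand ≠ 0)
(¬a ∨ a) = max(0, 0.13) = 0.13
(c ⊃ (¬a ∨ a)): 0.29 > 0.13, so result = 0.13
¬(c ⊃ (¬a ∨ a)): Gödel ¬ of 0.13 = 0 (operand ≠ 0)
((d ∧ (b ∨ (d ⊃ c))) ⊃ ¬(c ⊃ (¬a ∨ a))): 0.31 > 0, so result = 0
¬a: Gödel ¬ of 0.13 = 0 (operand ≠ 0)
(¬a ∨ a) = max(0, 0.13) = 0.13
(c ⊃ (¬a ∨ a)): 0.29 > 0.13, so result = 0.13
¬(c ⊃ (¬a ∨ a)): Gödel ¬ of 0.13 = 0 (operand ≠ 0)
(d ⊃ c): 0.31 > 0.29, so result = 0.29
(b ∨ (d ⊃ c)) = max(0.41, 0.29) = 0.41
(d ∧ (b ∨ (d ⊃ c))) = min(0.31, 0.41) = 0.31
(¬(c ⊃ (¬a ∨ a)) ⊃ (d ∧ (b ∨ (d ⊃ c)))): 0 ≤ 0.31, so result = 1
(((d ∧ (b ∨ (d ⊃ c))) ⊃ ¬(c ⊃ (¬a ∨ a))) ∨ (¬(c ⊃ (¬a ∨ a)) ⊃ (d ∧ (b ∨ (d ⊃ c))))) = max(0, 1) = 1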